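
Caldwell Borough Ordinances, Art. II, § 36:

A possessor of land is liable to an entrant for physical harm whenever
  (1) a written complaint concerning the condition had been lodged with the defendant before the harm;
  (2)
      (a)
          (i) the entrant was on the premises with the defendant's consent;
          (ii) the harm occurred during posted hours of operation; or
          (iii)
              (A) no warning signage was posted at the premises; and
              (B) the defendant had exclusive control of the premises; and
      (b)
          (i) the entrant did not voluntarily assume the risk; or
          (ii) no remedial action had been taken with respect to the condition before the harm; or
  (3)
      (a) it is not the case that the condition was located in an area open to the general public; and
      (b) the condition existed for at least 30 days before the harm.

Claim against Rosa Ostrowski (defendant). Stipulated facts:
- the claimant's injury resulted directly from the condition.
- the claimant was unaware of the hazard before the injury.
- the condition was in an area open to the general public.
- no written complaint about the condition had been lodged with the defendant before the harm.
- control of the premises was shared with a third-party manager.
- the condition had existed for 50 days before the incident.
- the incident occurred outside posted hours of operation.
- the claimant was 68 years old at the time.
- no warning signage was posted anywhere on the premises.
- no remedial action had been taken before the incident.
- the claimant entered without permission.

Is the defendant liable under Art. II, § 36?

No — not liable.

(1) complaint lodged — fails.
(i) consent to enter — not met.
(ii) during posted hours — not met.
(A) no signage posted — satisfied.
(B) exclusive control — not satisfied.
So (iii) is not satisfied (T AND F).
So (a) is not satisfied (F OR F OR F).
(i) no assumed risk — holds.
(ii) no remedial action — met.
(b) = T OR T = true.
(2) = F AND T = false.
(a) not (public area) — not met.
(b) condition ≥30 days old — met.
So (3) is not satisfied (F AND T).
Overall: F OR F OR F → false.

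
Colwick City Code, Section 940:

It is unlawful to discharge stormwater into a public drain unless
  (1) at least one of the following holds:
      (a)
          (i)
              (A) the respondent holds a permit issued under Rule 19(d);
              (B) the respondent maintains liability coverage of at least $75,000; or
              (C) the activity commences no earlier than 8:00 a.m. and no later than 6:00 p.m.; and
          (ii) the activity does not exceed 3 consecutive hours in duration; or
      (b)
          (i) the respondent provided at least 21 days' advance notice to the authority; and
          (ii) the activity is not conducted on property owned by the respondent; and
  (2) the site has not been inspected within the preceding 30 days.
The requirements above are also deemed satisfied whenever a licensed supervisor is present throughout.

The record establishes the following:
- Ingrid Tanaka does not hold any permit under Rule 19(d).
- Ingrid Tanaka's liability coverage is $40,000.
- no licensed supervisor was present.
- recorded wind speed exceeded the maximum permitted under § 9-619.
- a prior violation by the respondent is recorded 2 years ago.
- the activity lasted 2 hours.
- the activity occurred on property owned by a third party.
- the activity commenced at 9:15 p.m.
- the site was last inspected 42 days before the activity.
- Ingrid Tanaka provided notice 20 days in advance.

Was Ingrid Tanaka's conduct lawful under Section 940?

(A) holds permit — not satisfied.
(B) coverage ≥ $75,000 — not satisfied.
(C) start within hours — not satisfied.
So (i) is not satisfied (F OR F OR F).
(ii) ≤ 3 hrs duration — holds.
(a) = F AND T = false.
(i) ≥21 days' notice — not met.
(ii) not (own property) — met.
(b): F AND T → false.
(1) = F OR F = false.
(2) not (site inspected) — holds.
Overall = F AND T = false.
Exception (supervisor present) — not satisfied.
Result: main false OR exception false → false.

No — unlawful.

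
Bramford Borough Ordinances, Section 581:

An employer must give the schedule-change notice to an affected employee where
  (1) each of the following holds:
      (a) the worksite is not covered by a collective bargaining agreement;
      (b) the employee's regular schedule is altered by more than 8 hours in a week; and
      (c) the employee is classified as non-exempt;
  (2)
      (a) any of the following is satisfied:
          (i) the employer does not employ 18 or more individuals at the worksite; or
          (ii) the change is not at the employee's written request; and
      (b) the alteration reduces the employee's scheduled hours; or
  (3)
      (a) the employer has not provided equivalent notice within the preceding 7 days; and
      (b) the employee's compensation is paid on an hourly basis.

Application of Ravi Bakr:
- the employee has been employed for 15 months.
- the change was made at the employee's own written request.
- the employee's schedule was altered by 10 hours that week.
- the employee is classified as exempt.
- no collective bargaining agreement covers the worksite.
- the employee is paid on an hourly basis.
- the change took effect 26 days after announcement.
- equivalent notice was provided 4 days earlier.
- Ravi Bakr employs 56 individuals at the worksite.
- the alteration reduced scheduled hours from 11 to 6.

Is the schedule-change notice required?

(a) no CBA — holds.
(b) schedule shift > 8h — satisfied.
(c) non-exempt — not met.
(1) = T AND T AND F = false.
(i) not (≥ 18 at site) — not met.
(ii) not employee-requested — not met.
(a): F OR F → false.
(b) hours reduced — satisfied.
So (2) is not satisfied (F AND T).
(a) no recent notice — not satisfied.
(b) hourly-paid — met.
(3): F AND T → false.
So Overall is not satisfied (F OR F OR F).

No — not required.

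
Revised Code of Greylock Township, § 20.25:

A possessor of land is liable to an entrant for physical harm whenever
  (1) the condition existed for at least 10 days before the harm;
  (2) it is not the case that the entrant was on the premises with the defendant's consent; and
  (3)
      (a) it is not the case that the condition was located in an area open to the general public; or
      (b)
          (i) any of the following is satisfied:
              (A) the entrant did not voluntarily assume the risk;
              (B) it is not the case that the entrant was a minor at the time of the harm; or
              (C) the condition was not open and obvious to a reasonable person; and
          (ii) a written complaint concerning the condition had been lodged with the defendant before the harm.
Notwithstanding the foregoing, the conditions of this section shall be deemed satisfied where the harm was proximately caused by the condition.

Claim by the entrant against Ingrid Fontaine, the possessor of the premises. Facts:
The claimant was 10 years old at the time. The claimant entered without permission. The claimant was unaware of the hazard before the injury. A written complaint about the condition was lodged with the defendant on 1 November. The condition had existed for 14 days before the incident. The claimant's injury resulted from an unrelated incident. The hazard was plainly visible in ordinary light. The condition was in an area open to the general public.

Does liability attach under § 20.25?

Yes — liable.

(1) condition ≥10 days old — met.
(2) not (consent to enter) — holds.
(a) not (public area) — fails.
(A) no assumed risk — holds.
(B) not (entrant a minor) — fails.
(C) not open/obvious — not satisfied.
(i): T OR F OR F → true.
(ii) complaint lodged — holds.
(b) = T AND T = true.
(3) = F OR T = true.
Overall: T AND T AND T → true.
Exception (proximate cause) — not satisfied.
Result: main true OR exception false → true.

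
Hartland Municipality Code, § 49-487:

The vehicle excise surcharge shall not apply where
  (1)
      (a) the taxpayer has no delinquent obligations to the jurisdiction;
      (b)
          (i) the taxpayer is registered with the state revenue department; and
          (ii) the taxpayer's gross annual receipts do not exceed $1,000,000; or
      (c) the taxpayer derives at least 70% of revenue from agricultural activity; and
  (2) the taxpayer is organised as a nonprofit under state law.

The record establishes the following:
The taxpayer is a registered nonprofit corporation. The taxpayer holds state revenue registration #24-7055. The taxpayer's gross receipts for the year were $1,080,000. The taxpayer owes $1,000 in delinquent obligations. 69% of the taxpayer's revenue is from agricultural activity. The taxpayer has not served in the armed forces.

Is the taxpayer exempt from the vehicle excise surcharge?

No — not exempt.

(a) no delinquency — not satisfied.
(i) state-registered — holds.
(ii) receipts ≤ $1,000,000 — fails.
So (b) is not satisfied (T AND F).
(c) ≥70% agricultural — fails.
So (1) is not satisfied (F OR F OR F).
(2) nonprofit — holds.
Overall: F AND T → false.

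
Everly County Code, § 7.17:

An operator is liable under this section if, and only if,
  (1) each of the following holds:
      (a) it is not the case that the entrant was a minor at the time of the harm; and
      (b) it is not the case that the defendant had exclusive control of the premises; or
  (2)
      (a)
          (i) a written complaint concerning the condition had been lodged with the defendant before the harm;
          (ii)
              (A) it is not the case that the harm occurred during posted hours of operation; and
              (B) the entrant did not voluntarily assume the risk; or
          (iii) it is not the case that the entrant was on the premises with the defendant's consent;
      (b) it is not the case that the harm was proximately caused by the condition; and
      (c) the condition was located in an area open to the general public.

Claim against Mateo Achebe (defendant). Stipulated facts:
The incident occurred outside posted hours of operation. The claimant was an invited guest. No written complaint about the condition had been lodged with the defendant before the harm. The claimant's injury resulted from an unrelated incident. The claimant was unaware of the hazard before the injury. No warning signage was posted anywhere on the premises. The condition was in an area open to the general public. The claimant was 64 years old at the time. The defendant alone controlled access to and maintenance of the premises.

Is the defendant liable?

Yes — liable.

(a) not (entrant a minor) — satisfied.
(b) not (exclusive control) — not met.
(1) = T AND F = false.
(i) complaint lodged — not satisfied.
(A) not (during posted hours) — holds.
(B) no assumed risk — satisfied.
(ii): T AND T → true.
(iii) not (consent to enter) — not met.
(a): F OR T OR F → true.
(b) not (proximate cause) — met.
(c) public area — satisfied.
(2) = T AND T AND T = true.
Overall = F OR T = true.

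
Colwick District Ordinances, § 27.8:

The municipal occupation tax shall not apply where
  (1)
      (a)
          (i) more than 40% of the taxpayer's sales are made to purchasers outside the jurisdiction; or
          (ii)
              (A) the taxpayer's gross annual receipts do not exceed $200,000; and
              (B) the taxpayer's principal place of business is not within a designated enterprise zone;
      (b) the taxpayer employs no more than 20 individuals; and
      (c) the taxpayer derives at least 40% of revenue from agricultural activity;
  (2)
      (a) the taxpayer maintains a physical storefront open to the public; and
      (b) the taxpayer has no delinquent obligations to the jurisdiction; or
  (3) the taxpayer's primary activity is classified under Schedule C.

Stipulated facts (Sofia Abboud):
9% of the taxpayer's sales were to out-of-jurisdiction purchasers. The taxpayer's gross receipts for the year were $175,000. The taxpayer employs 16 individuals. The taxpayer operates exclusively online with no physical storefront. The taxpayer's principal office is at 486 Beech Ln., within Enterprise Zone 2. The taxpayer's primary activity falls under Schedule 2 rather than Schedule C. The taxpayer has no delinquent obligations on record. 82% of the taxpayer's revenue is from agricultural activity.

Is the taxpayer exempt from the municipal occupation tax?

No — not exempt.

(i) >40% out-of-jur. sales — not met.
(A) receipts ≤ $200,000 — holds.
(B) not (in enterprise zone) — fails.
(ii): T AND F → false.
(a) = F OR F = false.
(b) ≤ 20 employees — satisfied.
(c) ≥40% agricultural — holds.
So (1) is not satisfied (F AND T AND T).
(a) has storefront — fails.
(b) no delinquency — satisfied.
(2) = F AND T = false.
(3) Schedule C activity — not satisfied.
Overall: F OR F OR F → false.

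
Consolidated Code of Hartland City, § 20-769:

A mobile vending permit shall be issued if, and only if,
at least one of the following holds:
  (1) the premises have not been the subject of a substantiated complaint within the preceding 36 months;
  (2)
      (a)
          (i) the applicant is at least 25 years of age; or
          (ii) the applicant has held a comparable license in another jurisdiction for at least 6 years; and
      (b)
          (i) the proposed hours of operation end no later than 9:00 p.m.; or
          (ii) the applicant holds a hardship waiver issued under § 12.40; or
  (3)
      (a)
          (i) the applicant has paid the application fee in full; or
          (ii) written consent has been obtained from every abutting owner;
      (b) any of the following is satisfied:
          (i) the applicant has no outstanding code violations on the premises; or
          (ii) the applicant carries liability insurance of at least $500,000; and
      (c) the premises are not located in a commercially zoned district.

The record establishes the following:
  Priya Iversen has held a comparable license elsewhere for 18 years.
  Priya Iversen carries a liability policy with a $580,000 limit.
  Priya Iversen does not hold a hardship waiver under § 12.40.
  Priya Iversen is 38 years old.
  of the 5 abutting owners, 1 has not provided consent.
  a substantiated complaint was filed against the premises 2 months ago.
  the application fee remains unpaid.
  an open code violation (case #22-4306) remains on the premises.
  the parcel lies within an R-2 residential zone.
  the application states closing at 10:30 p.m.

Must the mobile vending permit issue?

No — denied.

(1) no complaint in 36 mo. — fails.
(i) age ≥ 25 — holds.
(ii) prior license ≥ 6 yr — holds.
(a) = T OR T = true.
(i) closes by 9 p.m. — fails.
(ii) hardship waiver — not satisfied.
(b): F OR F → false.
(2) = T AND F = false.
(i) fee paid — not satisfied.
(ii) all abutters consent — fails.
So (a) is not satisfied (F OR F).
(i) no code violations — fails.
(ii) insurance ≥ $500,000 — met.
(b): F OR T → true.
(c) not (commercially zoned) — holds.
So (3) is not satisfied (F AND T AND T).
Overall: F OR F OR F → false.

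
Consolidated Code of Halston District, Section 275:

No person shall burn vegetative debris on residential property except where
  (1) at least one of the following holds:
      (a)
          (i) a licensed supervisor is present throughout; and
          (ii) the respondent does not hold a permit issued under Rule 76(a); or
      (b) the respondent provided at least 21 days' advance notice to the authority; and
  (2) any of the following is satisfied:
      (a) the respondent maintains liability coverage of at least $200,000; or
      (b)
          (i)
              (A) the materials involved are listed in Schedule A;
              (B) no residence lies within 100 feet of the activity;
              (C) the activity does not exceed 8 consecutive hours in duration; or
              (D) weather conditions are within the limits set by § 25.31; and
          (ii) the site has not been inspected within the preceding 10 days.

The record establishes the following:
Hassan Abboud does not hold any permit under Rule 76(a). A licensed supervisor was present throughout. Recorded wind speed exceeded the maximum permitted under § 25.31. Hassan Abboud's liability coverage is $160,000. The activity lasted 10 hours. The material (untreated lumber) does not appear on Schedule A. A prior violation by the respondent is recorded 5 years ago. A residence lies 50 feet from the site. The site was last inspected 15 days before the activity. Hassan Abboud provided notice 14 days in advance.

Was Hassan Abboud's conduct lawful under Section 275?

(i) supervisor present — satisfied.
(ii) not (holds permit) — holds.
So (a) is satisfied (T AND T).
(b) ≥21 days' notice — not met.
(1) = T OR F = true.
(a) coverage ≥ $200,000 — fails.
(A) Schedule A material — not satisfied.
(B) no residence in 100 ft — not satisfied.
(C) ≤ 8 hrs duration — not met.
(D) weather ok — not met.
(i) = F OR F OR F OR F = false.
(ii) not (site inspected) — met.
So (b) is not satisfied (F AND T).
(2) = F OR F = false.
Overall = T AND F = false.

No — unlawful.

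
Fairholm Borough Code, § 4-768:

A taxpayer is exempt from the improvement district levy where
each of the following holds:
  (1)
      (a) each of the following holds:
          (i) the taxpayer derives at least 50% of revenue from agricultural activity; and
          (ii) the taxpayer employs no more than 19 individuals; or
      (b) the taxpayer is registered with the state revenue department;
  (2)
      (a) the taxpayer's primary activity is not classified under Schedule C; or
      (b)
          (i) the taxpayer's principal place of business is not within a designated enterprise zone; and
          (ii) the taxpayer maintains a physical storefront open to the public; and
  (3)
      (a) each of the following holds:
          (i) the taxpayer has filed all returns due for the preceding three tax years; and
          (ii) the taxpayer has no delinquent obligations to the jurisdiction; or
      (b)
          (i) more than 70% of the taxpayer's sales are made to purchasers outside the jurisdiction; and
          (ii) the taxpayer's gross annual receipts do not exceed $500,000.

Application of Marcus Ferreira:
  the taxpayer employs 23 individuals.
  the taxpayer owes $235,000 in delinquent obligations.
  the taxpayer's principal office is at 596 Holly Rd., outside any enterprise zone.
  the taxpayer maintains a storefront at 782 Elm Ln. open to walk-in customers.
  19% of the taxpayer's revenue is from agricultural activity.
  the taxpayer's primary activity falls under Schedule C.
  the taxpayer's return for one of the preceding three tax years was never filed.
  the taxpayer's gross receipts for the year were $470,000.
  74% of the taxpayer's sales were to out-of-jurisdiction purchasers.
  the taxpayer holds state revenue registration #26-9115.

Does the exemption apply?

Yes — exempt.

(i) ≥50% agricultural — not satisfied.
(ii) ≤ 19 employees — not met.
So (a) is not satisfied (F AND F).
(b) state-registered — holds.
(1): F OR T → true.
(a) not (Schedule C activity) — fails.
(i) not (in enterprise zone) — holds.
(ii) has storefront — satisfied.
(b): T AND T → true.
(2): F OR T → true.
(i) returns current — fails.
(ii) no delinquency — fails.
So (a) is not satisfied (F AND F).
(i) >70% out-of-jur. sales — met.
(ii) receipts ≤ $500,000 — holds.
(b): T AND T → true.
(3): F OR T → true.
Overall = T AND T AND T = true.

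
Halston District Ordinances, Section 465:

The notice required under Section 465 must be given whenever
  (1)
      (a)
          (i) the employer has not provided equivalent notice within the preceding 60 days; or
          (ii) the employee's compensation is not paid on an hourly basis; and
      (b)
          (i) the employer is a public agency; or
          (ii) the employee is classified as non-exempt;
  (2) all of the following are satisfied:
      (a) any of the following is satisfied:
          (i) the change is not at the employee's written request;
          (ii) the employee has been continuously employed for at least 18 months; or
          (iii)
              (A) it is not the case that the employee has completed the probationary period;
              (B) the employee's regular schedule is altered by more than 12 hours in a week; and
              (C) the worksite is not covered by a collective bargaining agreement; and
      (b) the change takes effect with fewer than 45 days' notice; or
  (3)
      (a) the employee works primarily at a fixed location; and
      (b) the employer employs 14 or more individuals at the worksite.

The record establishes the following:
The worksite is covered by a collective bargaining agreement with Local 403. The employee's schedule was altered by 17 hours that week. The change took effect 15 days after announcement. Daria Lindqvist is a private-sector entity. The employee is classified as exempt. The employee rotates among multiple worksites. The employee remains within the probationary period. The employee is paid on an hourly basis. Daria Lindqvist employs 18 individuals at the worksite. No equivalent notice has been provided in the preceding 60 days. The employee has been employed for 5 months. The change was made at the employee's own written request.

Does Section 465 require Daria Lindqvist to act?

(i) no recent notice — holds.
(ii) not (hourly-paid) — not met.
(a): T OR F → true.
(i) public agency — not satisfied.
(ii) non-exempt — not met.
So (b) is not satisfied (F OR F).
So (1) is not satisfied (T AND F).
(i) not employee-requested — not met.
(ii) tenure ≥ 18 mo. — fails.
(A) not (past probation) — met.
(B) schedule shift > 12h — holds.
(C) no CBA — not met.
(iii) = T AND T AND F = false.
So (a) is not satisfied (F OR F OR F).
(b) < 45 days' notice — satisfied.
So (2) is not satisfied (F AND T).
(a) fixed location — not met.
(b) ≥ 14 at site — holds.
(3): F AND T → false.
Overall = F OR F OR F = false.

No — not required.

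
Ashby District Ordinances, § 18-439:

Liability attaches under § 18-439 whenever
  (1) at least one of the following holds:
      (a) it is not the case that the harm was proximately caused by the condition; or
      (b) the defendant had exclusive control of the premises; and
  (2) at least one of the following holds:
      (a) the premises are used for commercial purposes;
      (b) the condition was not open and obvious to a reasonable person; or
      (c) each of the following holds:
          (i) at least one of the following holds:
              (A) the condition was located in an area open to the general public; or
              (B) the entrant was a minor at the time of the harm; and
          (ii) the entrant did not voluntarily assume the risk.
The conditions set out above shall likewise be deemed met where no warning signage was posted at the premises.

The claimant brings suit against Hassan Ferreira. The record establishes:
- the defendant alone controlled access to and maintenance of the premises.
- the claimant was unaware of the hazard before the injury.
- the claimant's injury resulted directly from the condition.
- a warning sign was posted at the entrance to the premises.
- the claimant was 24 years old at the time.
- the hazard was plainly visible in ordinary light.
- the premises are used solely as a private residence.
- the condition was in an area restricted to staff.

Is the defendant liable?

No — not liable.

(a) not (proximate cause) — not met.
(b) exclusive control — met.
(1) = F OR T = true.
(a) commercial use — fails.
(b) not open/obvious — not satisfied.
(A) public area — not met.
(B) entrant a minor — not satisfied.
(i): F OR F → false.
(ii) no assumed risk — satisfied.
(c) = F AND T = false.
(2) = F OR F OR F = false.
Overall = T AND F = false.
Exception (no signage posted) — not satisfied.
Result: main false OR exception false → false.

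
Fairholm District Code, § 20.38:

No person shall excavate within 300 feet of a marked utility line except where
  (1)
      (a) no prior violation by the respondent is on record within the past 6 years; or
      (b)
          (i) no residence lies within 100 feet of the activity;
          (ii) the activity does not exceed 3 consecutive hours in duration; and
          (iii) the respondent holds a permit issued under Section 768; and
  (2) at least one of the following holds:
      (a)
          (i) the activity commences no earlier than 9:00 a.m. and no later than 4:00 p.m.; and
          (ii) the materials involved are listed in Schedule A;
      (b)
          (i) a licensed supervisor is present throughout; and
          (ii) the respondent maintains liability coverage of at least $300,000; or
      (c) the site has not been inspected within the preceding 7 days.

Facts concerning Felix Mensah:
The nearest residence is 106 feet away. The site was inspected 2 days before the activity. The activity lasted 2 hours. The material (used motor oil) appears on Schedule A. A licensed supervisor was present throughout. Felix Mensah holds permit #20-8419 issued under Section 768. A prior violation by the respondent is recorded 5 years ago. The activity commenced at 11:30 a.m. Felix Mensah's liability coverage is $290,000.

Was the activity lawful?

Yes — lawful.

(a) no prior violation — not satisfied.
(i) no residence in 100 ft — satisfied.
(ii) ≤ 3 hrs duration — holds.
(iii) holds permit — holds.
(b): T AND T AND T → true.
(1): F OR T → true.
(i) start within hours — met.
(ii) Schedule A material — satisfied.
(a) = T AND T = true.
(i) supervisor present — satisfied.
(ii) coverage ≥ $300,000 — not satisfied.
So (b) is not satisfied (T AND F).
(c) not (site inspected) — not satisfied.
(2) = T OR F OR F = true.
Overall = T AND T = true.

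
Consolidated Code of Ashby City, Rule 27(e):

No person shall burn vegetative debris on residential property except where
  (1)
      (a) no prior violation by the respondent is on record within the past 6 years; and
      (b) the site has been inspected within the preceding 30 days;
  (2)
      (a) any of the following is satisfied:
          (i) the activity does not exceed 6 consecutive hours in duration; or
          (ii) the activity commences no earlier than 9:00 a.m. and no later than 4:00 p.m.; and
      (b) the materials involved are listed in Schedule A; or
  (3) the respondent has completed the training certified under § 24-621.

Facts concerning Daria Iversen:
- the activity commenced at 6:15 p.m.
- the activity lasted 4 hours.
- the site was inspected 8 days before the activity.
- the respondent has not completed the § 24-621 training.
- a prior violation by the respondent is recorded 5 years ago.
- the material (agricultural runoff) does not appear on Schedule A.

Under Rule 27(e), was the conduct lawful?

No — unlawful.

(a) no prior violation — fails.
(b) site inspected — holds.
So (1) is not satisfied (F AND T).
(i) ≤ 6 hrs duration — holds.
(ii) start within hours — not met.
So (a) is satisfied (T OR F).
(b) Schedule A material — not met.
So (2) is not satisfied (T AND F).
(3) training certified — not met.
Overall = F OR F OR F = false.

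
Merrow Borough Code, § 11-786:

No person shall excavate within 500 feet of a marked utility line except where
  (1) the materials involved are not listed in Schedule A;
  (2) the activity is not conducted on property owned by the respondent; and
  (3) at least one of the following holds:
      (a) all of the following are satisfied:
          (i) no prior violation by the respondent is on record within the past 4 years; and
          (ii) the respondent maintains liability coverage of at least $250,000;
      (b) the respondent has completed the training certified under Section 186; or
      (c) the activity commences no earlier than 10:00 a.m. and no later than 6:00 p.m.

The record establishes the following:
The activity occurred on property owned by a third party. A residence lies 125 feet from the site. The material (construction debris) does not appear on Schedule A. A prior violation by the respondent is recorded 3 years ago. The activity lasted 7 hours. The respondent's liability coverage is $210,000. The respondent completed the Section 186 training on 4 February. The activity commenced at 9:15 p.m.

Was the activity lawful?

(1) not (Schedule A material) — holds.
(2) not (own property) — holds.
(i) no prior violation — not satisfied.
(ii) coverage ≥ $250,000 — not satisfied.
(a): F AND F → false.
(b) training certified — holds.
(c) start within hours — not met.
(3) = F OR T OR F = true.
Overall: T AND T AND T → true.

Yes — lawful.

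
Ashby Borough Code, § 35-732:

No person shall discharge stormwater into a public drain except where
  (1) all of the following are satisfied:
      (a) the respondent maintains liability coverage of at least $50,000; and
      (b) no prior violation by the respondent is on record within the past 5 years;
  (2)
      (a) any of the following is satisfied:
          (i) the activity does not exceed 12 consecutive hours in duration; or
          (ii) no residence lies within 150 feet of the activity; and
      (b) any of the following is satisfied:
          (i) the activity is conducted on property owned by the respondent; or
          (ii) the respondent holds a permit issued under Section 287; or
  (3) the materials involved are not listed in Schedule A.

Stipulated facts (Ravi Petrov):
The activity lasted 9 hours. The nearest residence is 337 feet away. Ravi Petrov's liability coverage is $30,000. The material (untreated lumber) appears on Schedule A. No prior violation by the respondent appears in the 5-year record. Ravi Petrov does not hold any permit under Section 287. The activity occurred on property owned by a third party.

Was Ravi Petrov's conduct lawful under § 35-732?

(a) coverage ≥ $50,000 — fails.
(b) no prior violation — satisfied.
(1) = F AND T = false.
(i) ≤ 12 hrs duration — met.
(ii) no residence in 150 ft — met.
So (a) is satisfied (T OR T).
(i) own property — fails.
(ii) holds permit — not satisfied.
(b) = F OR F = false.
(2): T AND F → false.
(3) not (Schedule A material) — not satisfied.
Overall: F OR F OR F → false.

No — unlawful.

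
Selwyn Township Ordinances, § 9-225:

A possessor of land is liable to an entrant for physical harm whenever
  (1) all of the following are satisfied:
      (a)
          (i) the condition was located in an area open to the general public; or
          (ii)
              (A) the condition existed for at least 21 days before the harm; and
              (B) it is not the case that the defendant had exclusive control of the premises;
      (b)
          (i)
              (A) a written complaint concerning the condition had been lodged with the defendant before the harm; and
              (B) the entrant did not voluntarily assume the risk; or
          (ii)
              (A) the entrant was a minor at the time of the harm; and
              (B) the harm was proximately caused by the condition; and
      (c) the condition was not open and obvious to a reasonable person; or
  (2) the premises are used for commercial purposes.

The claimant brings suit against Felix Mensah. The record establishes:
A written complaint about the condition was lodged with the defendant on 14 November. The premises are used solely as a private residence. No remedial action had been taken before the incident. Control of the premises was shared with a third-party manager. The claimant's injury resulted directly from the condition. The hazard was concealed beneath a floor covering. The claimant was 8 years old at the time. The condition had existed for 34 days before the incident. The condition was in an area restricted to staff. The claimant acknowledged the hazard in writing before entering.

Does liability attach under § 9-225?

(i) public area — not met.
(A) condition ≥21 days old — holds.
(B) not (exclusive control) — met.
(ii) = T AND T = true.
(a) = F OR T = true.
(A) complaint lodged — satisfied.
(B) no assumed risk — fails.
(i): T AND F → false.
(A) entrant a minor — holds.
(B) proximate cause — met.
So (ii) is satisfied (T AND T).
(b): F OR T → true.
(c) not open/obvious — met.
So (1) is satisfied (T AND T AND T).
(2) commercial use — not satisfied.
Overall = T OR F = true.

Yes — liable.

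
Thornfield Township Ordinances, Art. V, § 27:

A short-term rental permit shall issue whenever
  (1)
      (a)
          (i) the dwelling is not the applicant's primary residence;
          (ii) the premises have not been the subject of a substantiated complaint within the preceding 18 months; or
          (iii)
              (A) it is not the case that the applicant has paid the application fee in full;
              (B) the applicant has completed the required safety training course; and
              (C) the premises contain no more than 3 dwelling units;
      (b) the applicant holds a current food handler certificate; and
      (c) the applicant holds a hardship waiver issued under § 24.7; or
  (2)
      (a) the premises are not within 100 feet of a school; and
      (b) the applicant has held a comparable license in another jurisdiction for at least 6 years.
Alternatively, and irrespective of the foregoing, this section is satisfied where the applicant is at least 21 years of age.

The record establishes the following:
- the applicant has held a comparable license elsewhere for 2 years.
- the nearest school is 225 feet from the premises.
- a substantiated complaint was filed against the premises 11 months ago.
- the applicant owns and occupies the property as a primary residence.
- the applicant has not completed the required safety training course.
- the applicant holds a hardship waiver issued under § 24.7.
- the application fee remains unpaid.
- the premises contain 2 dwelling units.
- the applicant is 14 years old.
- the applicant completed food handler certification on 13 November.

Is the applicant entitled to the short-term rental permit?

(i) not (primary residence) — fails.
(ii) no complaint in 18 mo. — not met.
(A) not (fee paid) — satisfied.
(B) safety training — not met.
(C) ≤ 3 units — holds.
(iii): T AND F AND T → false.
So (a) is not satisfied (F OR F OR F).
(b) food handler cert. — met.
(c) hardship waiver — satisfied.
So (1) is not satisfied (F AND T AND T).
(a) ≥100 ft from school — holds.
(b) prior license ≥ 6 yr — not met.
So (2) is not satisfied (T AND F).
Overall: F OR F → false.
Exception (age ≥ 21) — not satisfied.
Result: main false OR exception false → false.

No — denied.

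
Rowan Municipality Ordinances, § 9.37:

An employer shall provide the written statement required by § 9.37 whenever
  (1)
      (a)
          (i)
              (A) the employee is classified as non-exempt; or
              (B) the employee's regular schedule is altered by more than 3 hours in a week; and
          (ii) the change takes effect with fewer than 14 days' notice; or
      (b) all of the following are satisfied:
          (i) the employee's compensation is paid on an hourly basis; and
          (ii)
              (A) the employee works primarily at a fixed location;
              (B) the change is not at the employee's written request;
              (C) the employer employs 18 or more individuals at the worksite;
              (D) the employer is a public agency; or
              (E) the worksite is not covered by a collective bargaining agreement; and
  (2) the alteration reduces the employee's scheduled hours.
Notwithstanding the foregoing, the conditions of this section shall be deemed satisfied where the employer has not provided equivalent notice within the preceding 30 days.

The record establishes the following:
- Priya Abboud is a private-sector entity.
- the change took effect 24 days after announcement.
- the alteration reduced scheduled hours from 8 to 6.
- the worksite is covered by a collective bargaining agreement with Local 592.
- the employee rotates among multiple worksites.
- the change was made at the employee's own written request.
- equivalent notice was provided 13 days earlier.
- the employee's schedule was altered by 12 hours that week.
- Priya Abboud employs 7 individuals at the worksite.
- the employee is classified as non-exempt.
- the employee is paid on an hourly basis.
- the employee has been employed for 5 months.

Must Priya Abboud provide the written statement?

No — not required.

(A) non-exempt — holds.
(B) schedule shift > 3h — satisfied.
(i) = T OR T = true.
(ii) < 14 days' notice — not satisfied.
(a) = T AND F = false.
(i) hourly-paid — met.
(A) fixed location — fails.
(B) not employee-requested — not satisfied.
(C) ≥ 18 at site — fails.
(D) public agency — not met.
(E) no CBA — not satisfied.
(ii) = F OR F OR F OR F OR F = false.
(b) = T AND F = false.
So (1) is not satisfied (F OR F).
(2) hours reduced — satisfied.
So Overall is not satisfied (F AND T).
Exception (no recent notice) — not satisfied.
Result: main false OR exception false → false.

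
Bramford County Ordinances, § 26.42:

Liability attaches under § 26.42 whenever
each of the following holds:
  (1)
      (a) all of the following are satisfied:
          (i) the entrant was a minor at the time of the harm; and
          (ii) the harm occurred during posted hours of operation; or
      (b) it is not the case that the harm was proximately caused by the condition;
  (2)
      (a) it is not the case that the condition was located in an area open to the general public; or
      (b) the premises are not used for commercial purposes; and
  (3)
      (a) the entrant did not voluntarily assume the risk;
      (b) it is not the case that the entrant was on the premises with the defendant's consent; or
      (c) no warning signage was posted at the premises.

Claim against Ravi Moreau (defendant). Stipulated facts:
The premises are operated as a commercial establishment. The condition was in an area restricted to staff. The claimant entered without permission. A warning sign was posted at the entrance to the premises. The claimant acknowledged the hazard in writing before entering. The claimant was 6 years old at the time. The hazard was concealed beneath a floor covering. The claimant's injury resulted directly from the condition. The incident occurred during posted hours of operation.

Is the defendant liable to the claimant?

Yes — liable.

(i) entrant a minor — met.
(ii) during posted hours — satisfied.
So (a) is satisfied (T AND T).
(b) not (proximate cause) — not satisfied.
(1) = T OR F = true.
(a) not (public area) — met.
(b) not (commercial use) — not satisfied.
(2): T OR F → true.
(a) no assumed risk — not met.
(b) not (consent to enter) — satisfied.
(c) no signage posted — not met.
So (3) is satisfied (F OR T OR F).
Overall: T AND T AND T → true.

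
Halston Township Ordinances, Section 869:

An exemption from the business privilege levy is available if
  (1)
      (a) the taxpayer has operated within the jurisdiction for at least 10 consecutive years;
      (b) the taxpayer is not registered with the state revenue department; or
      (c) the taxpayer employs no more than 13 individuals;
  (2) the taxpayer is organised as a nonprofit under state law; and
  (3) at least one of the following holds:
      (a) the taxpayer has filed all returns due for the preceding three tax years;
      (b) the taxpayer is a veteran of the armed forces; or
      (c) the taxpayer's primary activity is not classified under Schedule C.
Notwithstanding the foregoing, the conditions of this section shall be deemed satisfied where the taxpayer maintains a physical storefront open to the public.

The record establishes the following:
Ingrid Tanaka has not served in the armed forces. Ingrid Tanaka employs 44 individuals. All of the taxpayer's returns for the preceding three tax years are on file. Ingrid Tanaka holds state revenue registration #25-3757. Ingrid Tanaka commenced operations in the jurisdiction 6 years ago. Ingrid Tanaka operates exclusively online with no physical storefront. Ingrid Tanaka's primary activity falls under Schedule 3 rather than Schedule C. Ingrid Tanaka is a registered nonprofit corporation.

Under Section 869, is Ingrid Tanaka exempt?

(a) ≥ 10 yrs in jurisdiction — not met.
(b) not (state-registered) — not satisfied.
(c) ≤ 13 employees — not met.
So (1) is not satisfied (F OR F OR F).
(2) nonprofit — holds.
(a) returns current — met.
(b) veteran — fails.
(c) not (Schedule C activity) — met.
So (3) is satisfied (T OR F OR T).
Overall: F AND T AND T → false.
Exception (has storefront) — not satisfied.
Result: main false OR exception false → false.

No — not exempt.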